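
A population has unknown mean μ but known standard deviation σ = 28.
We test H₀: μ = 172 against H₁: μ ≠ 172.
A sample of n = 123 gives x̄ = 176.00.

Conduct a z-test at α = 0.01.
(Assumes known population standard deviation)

Answer: z = 1.5843, fail to reject H₀

Derivation:
Standard error: SE = σ/√n = 28/√123 = 2.5247
z-statistic: z = (x̄ - μ₀)/SE = (176.00 - 172)/2.5247 = 1.5843
Critical value: ±2.576
p-value = 0.1131
Decision: fail to reject H₀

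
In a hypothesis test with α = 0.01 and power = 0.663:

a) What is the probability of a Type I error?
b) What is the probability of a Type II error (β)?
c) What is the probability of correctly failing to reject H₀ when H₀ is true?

Answer: a) 0.01, b) 0.337, c) 0.99

Derivation:
a) Type I error probability = α = 0.01
b) Power = P(reject H₀ | H₁ true) = 1 - β = 0.663, so Type II error probability = β = 1 - Power = 0.337
c) P(fail to reject H₀ | H₀ true) = 1 - α = 0.99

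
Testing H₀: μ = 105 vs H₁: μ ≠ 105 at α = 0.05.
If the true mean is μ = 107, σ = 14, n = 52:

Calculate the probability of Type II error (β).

SE = σ/√n = 14/√52 = 1.9415
Critical values: μ₀ ± z_0.025×SE = 105 ± 1.960×1.9415
Acceptance region: (101.1947, 108.8053)
Under H₁ (μ = 107): z_high = (108.8053 - 107)/1.9415 = 0.9298, z_low = (101.1947 - 107)/1.9415 = -2.9901
β = P(not reject | H₁) = Φ(0.9298) - Φ(-2.9901) ≈ 0.8224

Answer: β ≈ 0.8224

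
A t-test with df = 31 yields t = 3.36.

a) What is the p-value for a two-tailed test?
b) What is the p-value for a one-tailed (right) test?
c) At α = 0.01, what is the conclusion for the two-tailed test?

Using t-distribution with df = 31:
a) Two-tailed: p = 2×P(T > 3.36) = 0.0021
b) One-tailed: p = P(T > 3.36) = 0.0010
c) 0.0021 < 0.01, reject H₀

Answer: a) 0.0021, b) 0.0010, c) reject H₀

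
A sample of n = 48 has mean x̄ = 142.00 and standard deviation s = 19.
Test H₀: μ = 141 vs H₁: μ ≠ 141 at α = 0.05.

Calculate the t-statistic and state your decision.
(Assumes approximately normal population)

Answer: t = 0.3646, fail to reject H₀

Derivation:
df = n - 1 = 47
SE = s/√n = 19/√48 = 2.7424
t = (x̄ - μ₀)/SE = (142.00 - 141)/2.7424 = 0.3646
Critical value: t_{0.025,47} = ±2.012
p-value ≈ 0.7170
Decision: fail to reject H₀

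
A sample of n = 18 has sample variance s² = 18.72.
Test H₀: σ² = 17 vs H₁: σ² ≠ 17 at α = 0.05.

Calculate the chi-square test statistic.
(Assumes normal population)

df = n - 1 = 17
χ² = (n-1)s²/σ₀² = 17×18.72/17 = 18.7200
Critical values: χ²_{0.975,17} = 7.564, χ²_{0.025,17} = 30.191
Rejection region: χ² < 7.564 or χ² > 30.191
Decision: fail to reject H₀

Answer: χ² = 18.7200, fail to reject H₀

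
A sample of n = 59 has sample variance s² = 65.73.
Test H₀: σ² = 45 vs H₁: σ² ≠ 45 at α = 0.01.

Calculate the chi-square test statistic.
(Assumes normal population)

df = n - 1 = 58
χ² = (n-1)s²/σ₀² = 58×65.73/45 = 84.7187
Critical values: χ²_{0.995,58} = 34.008, χ²_{0.005,58} = 89.477
Rejection region: χ² < 34.008 or χ² > 89.477
Decision: fail to reject H₀

Answer: χ² = 84.7187, fail to reject H₀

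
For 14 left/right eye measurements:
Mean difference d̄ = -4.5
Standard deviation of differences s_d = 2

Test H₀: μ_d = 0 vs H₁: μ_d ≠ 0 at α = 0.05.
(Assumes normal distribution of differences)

df = n - 1 = 13
SE = s_d/√n = 2/√14 = 0.5345
t = d̄/SE = -4.5/0.5345 = -8.4191
Critical value: t_{0.025,13} = ±2.160
p-value < 0.0001
Decision: reject H₀

Answer: t = -8.4191, reject H₀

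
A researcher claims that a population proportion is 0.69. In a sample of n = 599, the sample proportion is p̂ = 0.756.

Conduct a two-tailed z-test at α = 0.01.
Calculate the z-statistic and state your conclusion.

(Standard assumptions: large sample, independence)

Answer: z = 3.4926, reject H₀

Derivation:
H₀: p = 0.69, H₁: p ≠ 0.69
Standard error: SE = √(p₀(1-p₀)/n) = √(0.69×0.31/599) = 0.018897
z-statistic: z = (p̂ - p₀)/SE = (0.756 - 0.69)/0.018897 = 3.4926
Critical value: z_0.005 = ±2.576
p-value = 0.0005
Decision: reject H₀ at α = 0.01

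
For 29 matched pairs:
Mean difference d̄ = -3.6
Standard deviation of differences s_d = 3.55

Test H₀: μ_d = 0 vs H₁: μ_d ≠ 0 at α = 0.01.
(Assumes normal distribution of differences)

df = n - 1 = 28
SE = s_d/√n = 3.55/√29 = 0.6592
t = d̄/SE = -3.6/0.6592 = -5.4612
Critical value: t_{0.005,28} = ±2.763
p-value < 0.0001
Decision: reject H₀

Answer: t = -5.4612, reject H₀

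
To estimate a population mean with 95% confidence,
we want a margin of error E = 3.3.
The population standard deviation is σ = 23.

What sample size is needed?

z_0.025 = 1.960
n = (z×σ/E)² = (1.960×23/3.3)²
n = 186.6122
Round up: n = 187

Answer: n = 187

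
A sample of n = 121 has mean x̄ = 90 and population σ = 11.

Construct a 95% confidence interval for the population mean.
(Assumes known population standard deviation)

Answer: (88.0400, 91.9600)

Derivation:
Confidence level: 95%, α = 0.05
z_0.025 = 1.960
SE = σ/√n = 11/√121 = 1.0000
Margin of error = 1.960 × 1.0000 = 1.9600
CI: x̄ ± margin = 90 ± 1.9600
CI: (88.0400, 91.9600)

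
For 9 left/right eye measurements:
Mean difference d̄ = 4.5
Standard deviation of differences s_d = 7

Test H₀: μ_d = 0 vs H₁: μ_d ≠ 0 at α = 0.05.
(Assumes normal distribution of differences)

df = n - 1 = 8
SE = s_d/√n = 7/√9 = 2.3333
t = d̄/SE = 4.5/2.3333 = 1.9286
Critical value: t_{0.025,8} = ±2.306
p-value ≈ 0.0899
Decision: fail to reject H₀

Answer: t = 1.9286, fail to reject H₀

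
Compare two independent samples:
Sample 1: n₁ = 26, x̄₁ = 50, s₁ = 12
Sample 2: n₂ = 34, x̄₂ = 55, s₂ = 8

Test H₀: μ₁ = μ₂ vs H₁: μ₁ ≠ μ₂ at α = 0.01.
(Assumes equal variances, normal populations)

Pooled variance: s²_p = [25×12² + 33×8²]/(58) = 98.4828
s_p = 9.9239
SE = s_p×√(1/n₁ + 1/n₂) = 9.9239×√(1/26 + 1/34) = 2.5854
t = (x̄₁ - x̄₂)/SE = (50 - 55)/2.5854 = -1.9339
df = 58, t-critical = ±2.663
Decision: fail to reject H₀

Answer: t = -1.9339, fail to reject H₀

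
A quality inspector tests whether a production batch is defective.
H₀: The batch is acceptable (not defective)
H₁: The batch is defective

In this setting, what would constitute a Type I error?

A Type I error (probability α) occurs when we reject a true H₀.
A Type II error (probability β) occurs when we fail to reject a false H₀.

Answer: Rejecting an acceptable batch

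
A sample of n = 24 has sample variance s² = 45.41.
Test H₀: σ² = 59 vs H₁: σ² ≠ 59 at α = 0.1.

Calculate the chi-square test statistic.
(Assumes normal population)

Answer: χ² = 17.7022, fail to reject H₀

Derivation:
df = n - 1 = 23
χ² = (n-1)s²/σ₀² = 23×45.41/59 = 17.7022
Critical values: χ²_{0.95,23} = 13.091, χ²_{0.05,23} = 35.172
Rejection region: χ² < 13.091 or χ² > 35.172
Decision: fail to reject H₀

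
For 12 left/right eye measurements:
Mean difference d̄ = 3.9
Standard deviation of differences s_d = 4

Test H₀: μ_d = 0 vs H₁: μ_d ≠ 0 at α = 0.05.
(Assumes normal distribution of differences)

Answer: t = 3.3775, reject H₀

Derivation:
df = n - 1 = 11
SE = s_d/√n = 4/√12 = 1.1547
t = d̄/SE = 3.9/1.1547 = 3.3775
Critical value: t_{0.025,11} = ±2.201
p-value ≈ 0.0062
Decision: reject H₀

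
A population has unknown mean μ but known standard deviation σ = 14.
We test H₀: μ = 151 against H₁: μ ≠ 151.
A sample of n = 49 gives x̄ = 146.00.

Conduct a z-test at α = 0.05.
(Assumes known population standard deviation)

Answer: z = -2.5000, reject H₀

Derivation:
Standard error: SE = σ/√n = 14/√49 = 2.0000
z-statistic: z = (x̄ - μ₀)/SE = (146.00 - 151)/2.0000 = -2.5000
Critical value: ±1.960
p-value = 0.0124
Decision: reject H₀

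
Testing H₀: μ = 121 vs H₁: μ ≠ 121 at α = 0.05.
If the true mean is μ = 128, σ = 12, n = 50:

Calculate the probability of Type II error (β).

Answer: β ≈ 0.0152

Derivation:
SE = σ/√n = 12/√50 = 1.6971
Critical values: μ₀ ± z_0.025×SE = 121 ± 1.960×1.6971
Acceptance region: (117.6737, 124.3263)
Under H₁ (μ = 128): z_high = (124.3263 - 128)/1.6971 = -2.1647, z_low = (117.6737 - 128)/1.6971 = -6.0847
β = P(not reject | H₁) = Φ(-2.1647) - Φ(-6.0847) ≈ 0.0152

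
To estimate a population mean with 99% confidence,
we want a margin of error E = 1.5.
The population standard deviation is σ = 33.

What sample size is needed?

z_0.005 = 2.576
n = (z×σ/E)² = (2.576×33/1.5)²
n = 3211.7156
Round up: n = 3212

Answer: n = 3212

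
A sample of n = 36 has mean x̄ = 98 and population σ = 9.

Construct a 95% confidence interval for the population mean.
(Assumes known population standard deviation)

Confidence level: 95%, α = 0.05
z_0.025 = 1.960
SE = σ/√n = 9/√36 = 1.5000
Margin of error = 1.960 × 1.5000 = 2.9400
CI: x̄ ± margin = 98 ± 2.9400
CI: (95.0600, 100.9400)

Answer: (95.0600, 100.9400)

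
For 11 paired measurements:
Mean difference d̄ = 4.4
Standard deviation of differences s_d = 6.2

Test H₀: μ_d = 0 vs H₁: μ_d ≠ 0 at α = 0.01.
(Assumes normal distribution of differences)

df = n - 1 = 10
SE = s_d/√n = 6.2/√11 = 1.8694
t = d̄/SE = 4.4/1.8694 = 2.3537
Critical value: t_{0.005,10} = ±3.169
p-value ≈ 0.0404
Decision: fail to reject H₀

Answer: t = 2.3537, fail to reject H₀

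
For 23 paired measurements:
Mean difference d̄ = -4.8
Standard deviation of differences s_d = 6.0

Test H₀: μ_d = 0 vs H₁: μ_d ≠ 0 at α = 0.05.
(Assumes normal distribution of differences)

Answer: t = -3.8366, reject H₀

Derivation:
df = n - 1 = 22
SE = s_d/√n = 6.0/√23 = 1.2511
t = d̄/SE = -4.8/1.2511 = -3.8366
Critical value: t_{0.025,22} = ±2.074
p-value ≈ 0.0009
Decision: reject H₀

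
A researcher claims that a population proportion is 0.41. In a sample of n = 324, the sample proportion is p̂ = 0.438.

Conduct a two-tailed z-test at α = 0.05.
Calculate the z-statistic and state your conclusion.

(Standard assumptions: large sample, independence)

H₀: p = 0.41, H₁: p ≠ 0.41
Standard error: SE = √(p₀(1-p₀)/n) = √(0.41×0.59/324) = 0.027324
z-statistic: z = (p̂ - p₀)/SE = (0.438 - 0.41)/0.027324 = 1.0247
Critical value: z_0.025 = ±1.960
p-value = 0.3055
Decision: fail to reject H₀ at α = 0.05

Answer: z = 1.0247, fail to reject H₀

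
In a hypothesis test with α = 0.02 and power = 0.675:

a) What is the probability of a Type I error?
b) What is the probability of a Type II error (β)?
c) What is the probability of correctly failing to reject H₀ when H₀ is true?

a) Type I error probability = α = 0.02
b) Power = P(reject H₀ | H₁ true) = 1 - β = 0.675, so Type II error probability = β = 1 - Power = 0.325
c) P(fail to reject H₀ | H₀ true) = 1 - α = 0.98

Answer: a) 0.02, b) 0.325, c) 0.98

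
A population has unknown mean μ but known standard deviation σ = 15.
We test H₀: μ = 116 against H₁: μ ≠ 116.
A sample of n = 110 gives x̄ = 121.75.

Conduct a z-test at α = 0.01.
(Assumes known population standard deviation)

Standard error: SE = σ/√n = 15/√110 = 1.4302
z-statistic: z = (x̄ - μ₀)/SE = (121.75 - 116)/1.4302 = 4.0204
Critical value: ±2.576
p-value = 0.0001
Decision: reject H₀

Answer: z = 4.0204, reject H₀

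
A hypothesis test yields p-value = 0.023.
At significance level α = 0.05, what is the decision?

Compare p-value to α:
0.023 < 0.05
Decision: reject H₀

Answer: reject H₀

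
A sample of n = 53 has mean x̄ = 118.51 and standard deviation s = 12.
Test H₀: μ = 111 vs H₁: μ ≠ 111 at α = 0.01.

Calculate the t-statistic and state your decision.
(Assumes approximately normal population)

Answer: t = 4.5562, reject H₀

Derivation:
df = n - 1 = 52
SE = s/√n = 12/√53 = 1.6483
t = (x̄ - μ₀)/SE = (118.51 - 111)/1.6483 = 4.5562
Critical value: t_{0.005,52} = ±2.674
p-value < 0.0001
Decision: reject H₀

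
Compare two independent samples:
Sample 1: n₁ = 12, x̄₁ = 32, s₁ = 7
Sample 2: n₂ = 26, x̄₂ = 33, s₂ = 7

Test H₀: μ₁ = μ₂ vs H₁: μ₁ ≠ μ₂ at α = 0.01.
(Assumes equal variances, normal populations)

Answer: t = -0.4093, fail to reject H₀

Derivation:
Pooled variance: s²_p = [11×7² + 25×7²]/(36) = 49.0000
s_p = 7.0000
SE = s_p×√(1/n₁ + 1/n₂) = 7.0000×√(1/12 + 1/26) = 2.4429
t = (x̄₁ - x̄₂)/SE = (32 - 33)/2.4429 = -0.4093
df = 36, t-critical = ±2.719
Decision: fail to reject H₀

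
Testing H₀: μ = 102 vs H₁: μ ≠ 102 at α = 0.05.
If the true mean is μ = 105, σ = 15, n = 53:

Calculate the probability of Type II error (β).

Answer: β ≈ 0.6926

Derivation:
SE = σ/√n = 15/√53 = 2.0604
Critical values: μ₀ ± z_0.025×SE = 102 ± 1.960×2.0604
Acceptance region: (97.9616, 106.0384)
Under H₁ (μ = 105): z_high = (106.0384 - 105)/2.0604 = 0.5040, z_low = (97.9616 - 105)/2.0604 = -3.4160
β = P(not reject | H₁) = Φ(0.5040) - Φ(-3.4160) ≈ 0.6926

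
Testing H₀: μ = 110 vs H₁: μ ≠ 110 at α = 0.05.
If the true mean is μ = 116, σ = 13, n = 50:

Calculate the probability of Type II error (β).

Answer: β ≈ 0.0962

Derivation:
SE = σ/√n = 13/√50 = 1.8385
Critical values: μ₀ ± z_0.025×SE = 110 ± 1.960×1.8385
Acceptance region: (106.3965, 113.6035)
Under H₁ (μ = 116): z_high = (113.6035 - 116)/1.8385 = -1.3035, z_low = (106.3965 - 116)/1.8385 = -5.2236
β = P(not reject | H₁) = Φ(-1.3035) - Φ(-5.2236) ≈ 0.0962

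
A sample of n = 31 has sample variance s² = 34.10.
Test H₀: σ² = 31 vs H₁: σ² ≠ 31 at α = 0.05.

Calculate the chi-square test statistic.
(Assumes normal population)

df = n - 1 = 30
χ² = (n-1)s²/σ₀² = 30×34.10/31 = 33.0000
Critical values: χ²_{0.975,30} = 16.791, χ²_{0.025,30} = 46.979
Rejection region: χ² < 16.791 or χ² > 46.979
Decision: fail to reject H₀

Answer: χ² = 33.0000, fail to reject H₀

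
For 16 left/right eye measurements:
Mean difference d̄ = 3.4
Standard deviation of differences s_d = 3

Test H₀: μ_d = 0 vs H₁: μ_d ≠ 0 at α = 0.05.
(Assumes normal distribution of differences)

df = n - 1 = 15
SE = s_d/√n = 3/√16 = 0.7500
t = d̄/SE = 3.4/0.7500 = 4.5333
Critical value: t_{0.025,15} = ±2.131
p-value ≈ 0.0004
Decision: reject H₀

Answer: t = 4.5333, reject H₀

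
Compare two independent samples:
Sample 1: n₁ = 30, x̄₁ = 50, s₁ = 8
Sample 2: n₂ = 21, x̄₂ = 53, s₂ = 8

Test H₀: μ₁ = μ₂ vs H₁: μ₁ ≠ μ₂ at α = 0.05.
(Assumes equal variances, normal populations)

Answer: t = -1.3180, fail to reject H₀

Derivation:
Pooled variance: s²_p = [29×8² + 20×8²]/(49) = 64.0000
s_p = 8.0000
SE = s_p×√(1/n₁ + 1/n₂) = 8.0000×√(1/30 + 1/21) = 2.2762
t = (x̄₁ - x̄₂)/SE = (50 - 53)/2.2762 = -1.3180
df = 49, t-critical = ±2.010
Decision: fail to reject H₀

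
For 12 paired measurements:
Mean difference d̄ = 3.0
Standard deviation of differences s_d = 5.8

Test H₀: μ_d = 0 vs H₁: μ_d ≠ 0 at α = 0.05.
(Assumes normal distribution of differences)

Answer: t = 1.7918, fail to reject H₀

Derivation:
df = n - 1 = 11
SE = s_d/√n = 5.8/√12 = 1.6743
t = d̄/SE = 3.0/1.6743 = 1.7918
Critical value: t_{0.025,11} = ±2.201
p-value ≈ 0.1007
Decision: fail to reject H₀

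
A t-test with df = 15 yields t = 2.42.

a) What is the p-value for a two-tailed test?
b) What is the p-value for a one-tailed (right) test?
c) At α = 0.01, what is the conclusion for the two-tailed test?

Answer: a) 0.0287, b) 0.0143, c) fail to reject H₀

Derivation:
Using t-distribution with df = 15:
a) Two-tailed: p = 2×P(T > 2.42) = 0.0287
b) One-tailed: p = P(T > 2.42) = 0.0143
c) 0.0287 ≥ 0.01, fail to reject H₀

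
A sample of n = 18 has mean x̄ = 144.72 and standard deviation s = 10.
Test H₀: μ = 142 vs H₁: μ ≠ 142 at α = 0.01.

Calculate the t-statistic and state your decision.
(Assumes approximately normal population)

df = n - 1 = 17
SE = s/√n = 10/√18 = 2.3570
t = (x̄ - μ₀)/SE = (144.72 - 142)/2.3570 = 1.1540
Critical value: t_{0.005,17} = ±2.898
p-value ≈ 0.2645
Decision: fail to reject H₀

Answer: t = 1.1540, fail to reject H₀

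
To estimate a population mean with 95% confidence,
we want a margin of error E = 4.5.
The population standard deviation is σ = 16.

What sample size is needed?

z_0.025 = 1.960
n = (z×σ/E)² = (1.960×16/4.5)²
n = 48.5654
Round up: n = 49

Answer: n = 49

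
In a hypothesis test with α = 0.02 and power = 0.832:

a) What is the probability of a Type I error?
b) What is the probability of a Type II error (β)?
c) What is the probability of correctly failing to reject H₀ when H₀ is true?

Answer: a) 0.02, b) 0.168, c) 0.98

Derivation:
a) Type I error probability = α = 0.02
b) Power = P(reject H₀ | H₁ true) = 1 - β = 0.832, so Type II error probability = β = 1 - Power = 0.168
c) P(fail to reject H₀ | H₀ true) = 1 - α = 0.98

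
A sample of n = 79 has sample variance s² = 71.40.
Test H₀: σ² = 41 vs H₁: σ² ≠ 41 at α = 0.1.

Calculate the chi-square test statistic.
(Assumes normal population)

df = n - 1 = 78
χ² = (n-1)s²/σ₀² = 78×71.40/41 = 135.8341
Critical values: χ²_{0.95,78} = 58.654, χ²_{0.05,78} = 99.617
Rejection region: χ² < 58.654 or χ² > 99.617
Decision: reject H₀

Answer: χ² = 135.8341, reject H₀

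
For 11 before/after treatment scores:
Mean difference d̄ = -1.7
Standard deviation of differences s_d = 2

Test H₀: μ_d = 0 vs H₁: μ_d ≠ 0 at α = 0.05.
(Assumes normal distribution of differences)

Answer: t = -2.8192, reject H₀

Derivation:
df = n - 1 = 10
SE = s_d/√n = 2/√11 = 0.6030
t = d̄/SE = -1.7/0.6030 = -2.8192
Critical value: t_{0.025,10} = ±2.228
p-value ≈ 0.0182
Decision: reject H₀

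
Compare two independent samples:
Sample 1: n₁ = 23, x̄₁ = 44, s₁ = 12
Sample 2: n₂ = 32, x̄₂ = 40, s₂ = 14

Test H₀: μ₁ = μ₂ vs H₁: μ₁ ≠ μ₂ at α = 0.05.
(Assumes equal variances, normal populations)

Pooled variance: s²_p = [22×12² + 31×14²]/(53) = 174.4151
s_p = 13.2066
SE = s_p×√(1/n₁ + 1/n₂) = 13.2066×√(1/23 + 1/32) = 3.6102
t = (x̄₁ - x̄₂)/SE = (44 - 40)/3.6102 = 1.1080
df = 53, t-critical = ±2.006
Decision: fail to reject H₀

Answer: t = 1.1080, fail to reject H₀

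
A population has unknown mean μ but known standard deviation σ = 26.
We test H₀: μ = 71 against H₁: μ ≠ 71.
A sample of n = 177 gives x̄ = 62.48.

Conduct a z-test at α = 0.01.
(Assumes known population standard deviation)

Answer: z = -4.3596, reject H₀

Derivation:
Standard error: SE = σ/√n = 26/√177 = 1.9543
z-statistic: z = (x̄ - μ₀)/SE = (62.48 - 71)/1.9543 = -4.3596
Critical value: ±2.576
p-value < 0.0001
Decision: reject H₀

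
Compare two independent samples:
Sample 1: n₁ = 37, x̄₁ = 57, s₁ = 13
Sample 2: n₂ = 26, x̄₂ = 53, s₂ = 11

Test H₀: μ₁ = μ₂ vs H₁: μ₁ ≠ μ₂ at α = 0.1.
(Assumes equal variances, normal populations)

Pooled variance: s²_p = [36×13² + 25×11²]/(61) = 149.3279
s_p = 12.2200
SE = s_p×√(1/n₁ + 1/n₂) = 12.2200×√(1/37 + 1/26) = 3.1272
t = (x̄₁ - x̄₂)/SE = (57 - 53)/3.1272 = 1.2791
df = 61, t-critical = ±1.670
Decision: fail to reject H₀

Answer: t = 1.2791, fail to reject H₀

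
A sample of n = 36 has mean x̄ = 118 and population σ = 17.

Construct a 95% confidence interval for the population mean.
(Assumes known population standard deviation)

Answer: (112.4467, 123.5533)

Derivation:
Confidence level: 95%, α = 0.05
z_0.025 = 1.960
SE = σ/√n = 17/√36 = 2.8333
Margin of error = 1.960 × 2.8333 = 5.5533
CI: x̄ ± margin = 118 ± 5.5533
CI: (112.4467, 123.5533)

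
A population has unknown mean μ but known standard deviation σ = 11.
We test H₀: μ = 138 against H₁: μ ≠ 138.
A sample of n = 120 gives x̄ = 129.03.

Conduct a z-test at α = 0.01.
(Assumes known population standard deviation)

Standard error: SE = σ/√n = 11/√120 = 1.0042
z-statistic: z = (x̄ - μ₀)/SE = (129.03 - 138)/1.0042 = -8.9325
Critical value: ±2.576
p-value < 0.0001
Decision: reject H₀

Answer: z = -8.9325, reject H₀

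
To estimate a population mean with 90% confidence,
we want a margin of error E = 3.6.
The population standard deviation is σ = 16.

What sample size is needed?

z_0.05 = 1.645
n = (z×σ/E)² = (1.645×16/3.6)²
n = 53.4523
Round up: n = 54

Answer: n = 54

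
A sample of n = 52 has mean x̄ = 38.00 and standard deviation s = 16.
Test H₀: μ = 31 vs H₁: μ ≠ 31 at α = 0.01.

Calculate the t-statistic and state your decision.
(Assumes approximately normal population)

Answer: t = 3.1549, reject H₀

Derivation:
df = n - 1 = 51
SE = s/√n = 16/√52 = 2.2188
t = (x̄ - μ₀)/SE = (38.00 - 31)/2.2188 = 3.1549
Critical value: t_{0.005,51} = ±2.676
p-value ≈ 0.0027
Decision: reject H₀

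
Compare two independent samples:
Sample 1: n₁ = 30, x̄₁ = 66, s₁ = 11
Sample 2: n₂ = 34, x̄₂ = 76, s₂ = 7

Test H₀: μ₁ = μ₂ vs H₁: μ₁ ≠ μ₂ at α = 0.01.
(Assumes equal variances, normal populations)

Pooled variance: s²_p = [29×11² + 33×7²]/(62) = 82.6774
s_p = 9.0927
SE = s_p×√(1/n₁ + 1/n₂) = 9.0927×√(1/30 + 1/34) = 2.2776
t = (x̄₁ - x̄₂)/SE = (66 - 76)/2.2776 = -4.3906
df = 62, t-critical = ±2.657
Decision: reject H₀

Answer: t = -4.3906, reject H₀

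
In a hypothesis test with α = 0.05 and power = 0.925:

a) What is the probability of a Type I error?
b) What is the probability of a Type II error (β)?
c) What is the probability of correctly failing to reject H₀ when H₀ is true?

Answer: a) 0.05, b) 0.075, c) 0.95

Derivation:
a) Type I error probability = α = 0.05
b) Power = P(reject H₀ | H₁ true) = 1 - β = 0.925, so Type II error probability = β = 1 - Power = 0.075
c) P(fail to reject H₀ | H₀ true) = 1 - α = 0.95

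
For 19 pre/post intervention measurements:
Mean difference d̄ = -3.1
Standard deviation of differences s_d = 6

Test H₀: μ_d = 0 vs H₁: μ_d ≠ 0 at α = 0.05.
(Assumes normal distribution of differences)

Answer: t = -2.2521, reject H₀

Derivation:
df = n - 1 = 18
SE = s_d/√n = 6/√19 = 1.3765
t = d̄/SE = -3.1/1.3765 = -2.2521
Critical value: t_{0.025,18} = ±2.101
p-value ≈ 0.0370
Decision: reject H₀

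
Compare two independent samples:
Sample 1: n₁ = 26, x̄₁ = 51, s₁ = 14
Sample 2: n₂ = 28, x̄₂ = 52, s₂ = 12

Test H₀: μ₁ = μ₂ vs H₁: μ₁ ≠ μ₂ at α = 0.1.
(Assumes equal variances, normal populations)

Pooled variance: s²_p = [25×14² + 27×12²]/(52) = 169.0000
s_p = 13.0000
SE = s_p×√(1/n₁ + 1/n₂) = 13.0000×√(1/26 + 1/28) = 3.5406
t = (x̄₁ - x̄₂)/SE = (51 - 52)/3.5406 = -0.2824
df = 52, t-critical = ±1.675
Decision: fail to reject H₀

Answer: t = -0.2824, fail to reject H₀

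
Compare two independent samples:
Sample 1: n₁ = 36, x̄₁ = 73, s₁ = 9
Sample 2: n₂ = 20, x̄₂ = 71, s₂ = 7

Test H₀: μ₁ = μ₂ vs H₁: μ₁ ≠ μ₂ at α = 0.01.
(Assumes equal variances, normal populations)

Pooled variance: s²_p = [35×9² + 19×7²]/(54) = 69.7407
s_p = 8.3511
SE = s_p×√(1/n₁ + 1/n₂) = 8.3511×√(1/36 + 1/20) = 2.3290
t = (x̄₁ - x̄₂)/SE = (73 - 71)/2.3290 = 0.8587
df = 54, t-critical = ±2.670
Decision: fail to reject H₀

Answer: t = 0.8587, fail to reject H₀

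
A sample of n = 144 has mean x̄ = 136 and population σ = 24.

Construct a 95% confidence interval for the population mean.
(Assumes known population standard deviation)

Answer: (132.0800, 139.9200)

Derivation:
Confidence level: 95%, α = 0.05
z_0.025 = 1.960
SE = σ/√n = 24/√144 = 2.0000
Margin of error = 1.960 × 2.0000 = 3.9200
CI: x̄ ± margin = 136 ± 3.9200
CI: (132.0800, 139.9200)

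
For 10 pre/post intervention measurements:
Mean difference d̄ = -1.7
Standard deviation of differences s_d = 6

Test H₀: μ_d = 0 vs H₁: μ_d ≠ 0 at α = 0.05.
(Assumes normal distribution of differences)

df = n - 1 = 9
SE = s_d/√n = 6/√10 = 1.8974
t = d̄/SE = -1.7/1.8974 = -0.8960
Critical value: t_{0.025,9} = ±2.262
p-value ≈ 0.3936
Decision: fail to reject H₀

Answer: t = -0.8960, fail to reject H₀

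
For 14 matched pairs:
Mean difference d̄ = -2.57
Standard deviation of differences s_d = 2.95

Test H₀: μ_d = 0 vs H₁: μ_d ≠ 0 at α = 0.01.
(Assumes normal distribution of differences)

Answer: t = -3.2598, reject H₀

Derivation:
df = n - 1 = 13
SE = s_d/√n = 2.95/√14 = 0.7884
t = d̄/SE = -2.57/0.7884 = -3.2598
Critical value: t_{0.005,13} = ±3.012
p-value ≈ 0.0062
Decision: reject H₀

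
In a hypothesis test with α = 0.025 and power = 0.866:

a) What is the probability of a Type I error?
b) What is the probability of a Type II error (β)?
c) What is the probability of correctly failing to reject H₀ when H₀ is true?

Answer: a) 0.025, b) 0.134, c) 0.975

Derivation:
a) Type I error probability = α = 0.025
b) Power = P(reject H₀ | H₁ true) = 1 - β = 0.866, so Type II error probability = β = 1 - Power = 0.134
c) P(fail to reject H₀ | H₀ true) = 1 - α = 0.975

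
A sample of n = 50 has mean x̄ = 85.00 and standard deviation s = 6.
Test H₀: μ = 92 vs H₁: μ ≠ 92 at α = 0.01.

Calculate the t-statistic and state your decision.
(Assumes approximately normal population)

Answer: t = -8.2499, reject H₀

Derivation:
df = n - 1 = 49
SE = s/√n = 6/√50 = 0.8485
t = (x̄ - μ₀)/SE = (85.00 - 92)/0.8485 = -8.2499
Critical value: t_{0.005,49} = ±2.680
p-value < 0.0001
Decision: reject H₀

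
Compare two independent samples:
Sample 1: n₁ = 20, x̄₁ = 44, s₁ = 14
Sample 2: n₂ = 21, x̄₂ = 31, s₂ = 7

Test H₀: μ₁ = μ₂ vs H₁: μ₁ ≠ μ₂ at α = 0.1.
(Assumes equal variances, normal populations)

Answer: t = 3.7885, reject H₀

Derivation:
Pooled variance: s²_p = [19×14² + 20×7²]/(39) = 120.6154
s_p = 10.9825
SE = s_p×√(1/n₁ + 1/n₂) = 10.9825×√(1/20 + 1/21) = 3.4314
t = (x̄₁ - x̄₂)/SE = (44 - 31)/3.4314 = 3.7885
df = 39, t-critical = ±1.685
Decision: reject H₀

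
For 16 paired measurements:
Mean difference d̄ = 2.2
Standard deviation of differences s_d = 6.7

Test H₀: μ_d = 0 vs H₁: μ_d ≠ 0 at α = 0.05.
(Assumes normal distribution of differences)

Answer: t = 1.3134, fail to reject H₀

Derivation:
df = n - 1 = 15
SE = s_d/√n = 6.7/√16 = 1.6750
t = d̄/SE = 2.2/1.6750 = 1.3134
Critical value: t_{0.025,15} = ±2.131
p-value ≈ 0.2088
Decision: fail to reject H₀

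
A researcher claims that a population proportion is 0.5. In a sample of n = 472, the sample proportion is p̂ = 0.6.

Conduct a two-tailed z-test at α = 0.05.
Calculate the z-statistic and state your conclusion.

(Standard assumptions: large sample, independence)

H₀: p = 0.5, H₁: p ≠ 0.5
Standard error: SE = √(p₀(1-p₀)/n) = √(0.5×0.5/472) = 0.023014
z-statistic: z = (p̂ - p₀)/SE = (0.6 - 0.5)/0.023014 = 4.3452
Critical value: z_0.025 = ±1.960
p-value < 0.0001
Decision: reject H₀ at α = 0.05

Answer: z = 4.3452, reject H₀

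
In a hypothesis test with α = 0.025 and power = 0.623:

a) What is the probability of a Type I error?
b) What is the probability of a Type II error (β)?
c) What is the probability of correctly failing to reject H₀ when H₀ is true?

Answer: a) 0.025, b) 0.377, c) 0.975

Derivation:
a) Type I error probability = α = 0.025
b) Power = P(reject H₀ | H₁ true) = 1 - β = 0.623, so Type II error probability = β = 1 - Power = 0.377
c) P(fail to reject H₀ | H₀ true) = 1 - α = 0.975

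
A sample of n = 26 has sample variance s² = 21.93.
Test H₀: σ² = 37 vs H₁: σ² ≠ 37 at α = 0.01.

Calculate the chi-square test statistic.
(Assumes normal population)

df = n - 1 = 25
χ² = (n-1)s²/σ₀² = 25×21.93/37 = 14.8176
Critical values: χ²_{0.995,25} = 10.520, χ²_{0.005,25} = 46.928
Rejection region: χ² < 10.520 or χ² > 46.928
Decision: fail to reject H₀

Answer: χ² = 14.8176, fail to reject H₀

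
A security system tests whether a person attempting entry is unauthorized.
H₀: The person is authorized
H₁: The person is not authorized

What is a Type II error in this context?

Answer: Granting entry to an unauthorized person

Derivation:
Type I error: rejecting H₀ when it is actually true (false positive).
Type II error: failing to reject H₀ when H₁ is actually true (false negative).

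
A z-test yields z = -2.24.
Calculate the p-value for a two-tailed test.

Answer: p-value ≈ 0.0251

Derivation:
For z = -2.24:
p = 2×P(Z > |-2.24|) = 2×(1 - Φ(2.24)) = 0.0251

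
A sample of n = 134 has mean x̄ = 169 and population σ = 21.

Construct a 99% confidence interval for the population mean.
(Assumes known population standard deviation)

Answer: (164.3269, 173.6731)

Derivation:
Confidence level: 99%, α = 0.01
z_0.005 = 2.576
SE = σ/√n = 21/√134 = 1.8141
Margin of error = 2.576 × 1.8141 = 4.6731
CI: x̄ ± margin = 169 ± 4.6731
CI: (164.3269, 173.6731)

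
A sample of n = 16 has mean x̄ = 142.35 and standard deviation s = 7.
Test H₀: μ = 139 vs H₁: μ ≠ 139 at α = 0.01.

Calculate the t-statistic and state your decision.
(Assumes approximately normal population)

Answer: t = 1.9143, fail to reject H₀

Derivation:
df = n - 1 = 15
SE = s/√n = 7/√16 = 1.7500
t = (x̄ - μ₀)/SE = (142.35 - 139)/1.7500 = 1.9143
Critical value: t_{0.005,15} = ±2.947
p-value ≈ 0.0749
Decision: fail to reject H₀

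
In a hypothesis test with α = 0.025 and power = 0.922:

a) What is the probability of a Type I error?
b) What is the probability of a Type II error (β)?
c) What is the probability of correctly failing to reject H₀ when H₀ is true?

a) Type I error probability = α = 0.025
b) Power = P(reject H₀ | H₁ true) = 1 - β = 0.922, so Type II error probability = β = 1 - Power = 0.078
c) P(fail to reject H₀ | H₀ true) = 1 - α = 0.975

Answer: a) 0.025, b) 0.078, c) 0.975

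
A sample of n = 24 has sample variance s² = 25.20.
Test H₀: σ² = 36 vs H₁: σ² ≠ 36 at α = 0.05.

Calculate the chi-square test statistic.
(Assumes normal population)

Answer: χ² = 16.1000, fail to reject H₀

Derivation:
df = n - 1 = 23
χ² = (n-1)s²/σ₀² = 23×25.20/36 = 16.1000
Critical values: χ²_{0.975,23} = 11.689, χ²_{0.025,23} = 38.076
Rejection region: χ² < 11.689 or χ² > 38.076
Decision: fail to reject H₀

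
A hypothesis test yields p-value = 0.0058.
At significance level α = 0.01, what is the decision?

Answer: reject H₀

Derivation:
Compare p-value to α:
0.0058 < 0.01
Decision: reject H₀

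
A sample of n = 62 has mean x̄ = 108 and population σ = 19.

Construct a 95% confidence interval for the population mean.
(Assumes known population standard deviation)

Confidence level: 95%, α = 0.05
z_0.025 = 1.960
SE = σ/√n = 19/√62 = 2.4130
Margin of error = 1.960 × 2.4130 = 4.7295
CI: x̄ ± margin = 108 ± 4.7295
CI: (103.2705, 112.7295)

Answer: (103.2705, 112.7295)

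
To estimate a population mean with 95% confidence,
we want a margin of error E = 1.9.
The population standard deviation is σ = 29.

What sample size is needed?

z_0.025 = 1.960
n = (z×σ/E)² = (1.960×29/1.9)²
n = 894.9545
Round up: n = 895

Answer: n = 895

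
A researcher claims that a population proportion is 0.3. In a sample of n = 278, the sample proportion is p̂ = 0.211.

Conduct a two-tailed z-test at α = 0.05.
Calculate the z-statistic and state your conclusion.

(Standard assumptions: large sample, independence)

H₀: p = 0.3, H₁: p ≠ 0.3
Standard error: SE = √(p₀(1-p₀)/n) = √(0.3×0.7/278) = 0.027484
z-statistic: z = (p̂ - p₀)/SE = (0.211 - 0.3)/0.027484 = -3.2382
Critical value: z_0.025 = ±1.960
p-value = 0.0012
Decision: reject H₀ at α = 0.05

Answer: z = -3.2382, reject H₀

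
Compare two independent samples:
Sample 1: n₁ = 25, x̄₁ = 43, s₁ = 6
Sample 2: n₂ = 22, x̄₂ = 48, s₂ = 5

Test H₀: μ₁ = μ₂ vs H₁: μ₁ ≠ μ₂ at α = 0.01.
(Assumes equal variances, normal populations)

Pooled variance: s²_p = [24×6² + 21×5²]/(45) = 30.8667
s_p = 5.5558
SE = s_p×√(1/n₁ + 1/n₂) = 5.5558×√(1/25 + 1/22) = 1.6241
t = (x̄₁ - x̄₂)/SE = (43 - 48)/1.6241 = -3.0786
df = 45, t-critical = ±2.690
Decision: reject H₀

Answer: t = -3.0786, reject H₀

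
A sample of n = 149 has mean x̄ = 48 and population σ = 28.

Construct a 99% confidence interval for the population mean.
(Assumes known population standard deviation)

Answer: (42.0912, 53.9088)

Derivation:
Confidence level: 99%, α = 0.01
z_0.005 = 2.576
SE = σ/√n = 28/√149 = 2.2938
Margin of error = 2.576 × 2.2938 = 5.9088
CI: x̄ ± margin = 48 ± 5.9088
CI: (42.0912, 53.9088)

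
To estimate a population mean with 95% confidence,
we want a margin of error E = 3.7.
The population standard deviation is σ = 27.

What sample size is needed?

z_0.025 = 1.960
n = (z×σ/E)² = (1.960×27/3.7)²
n = 204.5673
Round up: n = 205

Answer: n = 205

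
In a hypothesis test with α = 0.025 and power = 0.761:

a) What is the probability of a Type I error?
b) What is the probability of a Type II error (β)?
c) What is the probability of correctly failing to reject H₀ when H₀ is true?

a) Type I error probability = α = 0.025
b) Power = P(reject H₀ | H₁ true) = 1 - β = 0.761, so Type II error probability = β = 1 - Power = 0.239
c) P(fail to reject H₀ | H₀ true) = 1 - α = 0.975

Answer: a) 0.025, b) 0.239, c) 0.975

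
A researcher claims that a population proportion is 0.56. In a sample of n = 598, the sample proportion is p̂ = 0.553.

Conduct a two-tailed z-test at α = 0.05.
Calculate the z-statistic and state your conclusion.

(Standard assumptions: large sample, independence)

H₀: p = 0.56, H₁: p ≠ 0.56
Standard error: SE = √(p₀(1-p₀)/n) = √(0.56×0.44/598) = 0.020299
z-statistic: z = (p̂ - p₀)/SE = (0.553 - 0.56)/0.020299 = -0.3448
Critical value: z_0.025 = ±1.960
p-value = 0.7302
Decision: fail to reject H₀ at α = 0.05

Answer: z = -0.3448, fail to reject H₀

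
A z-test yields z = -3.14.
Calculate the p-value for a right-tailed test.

Answer: p-value ≈ 0.9992

Derivation:
For z = -3.14:
p = P(Z > -3.14) = 1 - Φ(-3.14) = 0.9992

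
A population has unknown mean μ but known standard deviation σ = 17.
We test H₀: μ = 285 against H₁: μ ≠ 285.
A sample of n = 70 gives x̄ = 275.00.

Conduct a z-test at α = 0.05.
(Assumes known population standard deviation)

Answer: z = -4.9215, reject H₀

Derivation:
Standard error: SE = σ/√n = 17/√70 = 2.0319
z-statistic: z = (x̄ - μ₀)/SE = (275.00 - 285)/2.0319 = -4.9215
Critical value: ±1.960
p-value < 0.0001
Decision: reject H₀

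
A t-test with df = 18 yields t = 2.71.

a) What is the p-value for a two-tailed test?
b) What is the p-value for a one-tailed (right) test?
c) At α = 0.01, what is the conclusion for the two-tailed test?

Using t-distribution with df = 18:
a) Two-tailed: p = 2×P(T > 2.71) = 0.0143
b) One-tailed: p = P(T > 2.71) = 0.0072
c) 0.0143 ≥ 0.01, fail to reject H₀

Answer: a) 0.0143, b) 0.0072, c) fail to reject H₀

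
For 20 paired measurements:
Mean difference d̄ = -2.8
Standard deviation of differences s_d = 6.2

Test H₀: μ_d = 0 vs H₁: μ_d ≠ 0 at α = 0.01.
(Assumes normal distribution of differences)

Answer: t = -2.0196, fail to reject H₀

Derivation:
df = n - 1 = 19
SE = s_d/√n = 6.2/√20 = 1.3864
t = d̄/SE = -2.8/1.3864 = -2.0196
Critical value: t_{0.005,19} = ±2.861
p-value ≈ 0.0578
Decision: fail to reject H₀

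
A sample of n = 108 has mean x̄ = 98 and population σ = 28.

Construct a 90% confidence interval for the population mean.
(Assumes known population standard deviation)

Answer: (93.5679, 102.4321)

Derivation:
Confidence level: 90%, α = 0.1
z_0.05 = 1.645
SE = σ/√n = 28/√108 = 2.6943
Margin of error = 1.645 × 2.6943 = 4.4321
CI: x̄ ± margin = 98 ± 4.4321
CI: (93.5679, 102.4321)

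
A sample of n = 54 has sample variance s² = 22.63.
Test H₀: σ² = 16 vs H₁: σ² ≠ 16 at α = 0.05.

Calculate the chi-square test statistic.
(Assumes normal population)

df = n - 1 = 53
χ² = (n-1)s²/σ₀² = 53×22.63/16 = 74.9619
Critical values: χ²_{0.975,53} = 34.776, χ²_{0.025,53} = 75.002
Rejection region: χ² < 34.776 or χ² > 75.002
Decision: fail to reject H₀

Answer: χ² = 74.9619, fail to reject H₀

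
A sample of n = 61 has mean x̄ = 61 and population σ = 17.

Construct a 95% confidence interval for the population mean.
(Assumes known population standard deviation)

Answer: (56.7339, 65.2661)

Derivation:
Confidence level: 95%, α = 0.05
z_0.025 = 1.960
SE = σ/√n = 17/√61 = 2.1766
Margin of error = 1.960 × 2.1766 = 4.2661
CI: x̄ ± margin = 61 ± 4.2661
CI: (56.7339, 65.2661)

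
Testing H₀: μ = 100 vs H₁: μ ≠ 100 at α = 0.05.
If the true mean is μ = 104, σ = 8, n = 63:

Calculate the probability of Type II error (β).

Answer: β ≈ 0.0223

Derivation:
SE = σ/√n = 8/√63 = 1.0079
Critical values: μ₀ ± z_0.025×SE = 100 ± 1.960×1.0079
Acceptance region: (98.0245, 101.9755)
Under H₁ (μ = 104): z_high = (101.9755 - 104)/1.0079 = -2.0086, z_low = (98.0245 - 104)/1.0079 = -5.9287
β = P(not reject | H₁) = Φ(-2.0086) - Φ(-5.9287) ≈ 0.0223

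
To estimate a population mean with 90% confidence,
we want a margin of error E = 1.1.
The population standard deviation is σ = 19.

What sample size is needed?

z_0.05 = 1.645
n = (z×σ/E)² = (1.645×19/1.1)²
n = 807.3347
Round up: n = 808

Answer: n = 808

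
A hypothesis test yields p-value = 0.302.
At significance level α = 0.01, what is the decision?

Compare p-value to α:
0.302 ≥ 0.01
Decision: fail to reject H₀

Answer: fail to reject H₀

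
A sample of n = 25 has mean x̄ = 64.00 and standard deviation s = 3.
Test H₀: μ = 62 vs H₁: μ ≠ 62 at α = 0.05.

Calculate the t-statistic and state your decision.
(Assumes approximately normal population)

df = n - 1 = 24
SE = s/√n = 3/√25 = 0.6000
t = (x̄ - μ₀)/SE = (64.00 - 62)/0.6000 = 3.3333
Critical value: t_{0.025,24} = ±2.064
p-value ≈ 0.0028
Decision: reject H₀

Answer: t = 3.3333, reject H₀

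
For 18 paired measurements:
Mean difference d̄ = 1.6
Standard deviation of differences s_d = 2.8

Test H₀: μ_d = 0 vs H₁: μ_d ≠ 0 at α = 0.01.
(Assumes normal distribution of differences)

Answer: t = 2.4242, fail to reject H₀

Derivation:
df = n - 1 = 17
SE = s_d/√n = 2.8/√18 = 0.6600
t = d̄/SE = 1.6/0.6600 = 2.4242
Critical value: t_{0.005,17} = ±2.898
p-value ≈ 0.0268
Decision: fail to reject H₀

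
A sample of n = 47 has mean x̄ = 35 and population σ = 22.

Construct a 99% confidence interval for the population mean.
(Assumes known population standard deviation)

Confidence level: 99%, α = 0.01
z_0.005 = 2.576
SE = σ/√n = 22/√47 = 3.2090
Margin of error = 2.576 × 3.2090 = 8.2664
CI: x̄ ± margin = 35 ± 8.2664
CI: (26.7336, 43.2664)

Answer: (26.7336, 43.2664)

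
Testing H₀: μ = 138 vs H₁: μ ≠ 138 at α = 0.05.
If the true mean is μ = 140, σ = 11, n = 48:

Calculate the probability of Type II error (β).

SE = σ/√n = 11/√48 = 1.5877
Critical values: μ₀ ± z_0.025×SE = 138 ± 1.960×1.5877
Acceptance region: (134.8881, 141.1119)
Under H₁ (μ = 140): z_high = (141.1119 - 140)/1.5877 = 0.7003, z_low = (134.8881 - 140)/1.5877 = -3.2197
β = P(not reject | H₁) = Φ(0.7003) - Φ(-3.2197) ≈ 0.7575

Answer: β ≈ 0.7575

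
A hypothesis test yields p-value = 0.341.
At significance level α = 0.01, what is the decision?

Answer: fail to reject H₀

Derivation:
Compare p-value to α:
0.341 ≥ 0.01
Decision: fail to reject H₀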